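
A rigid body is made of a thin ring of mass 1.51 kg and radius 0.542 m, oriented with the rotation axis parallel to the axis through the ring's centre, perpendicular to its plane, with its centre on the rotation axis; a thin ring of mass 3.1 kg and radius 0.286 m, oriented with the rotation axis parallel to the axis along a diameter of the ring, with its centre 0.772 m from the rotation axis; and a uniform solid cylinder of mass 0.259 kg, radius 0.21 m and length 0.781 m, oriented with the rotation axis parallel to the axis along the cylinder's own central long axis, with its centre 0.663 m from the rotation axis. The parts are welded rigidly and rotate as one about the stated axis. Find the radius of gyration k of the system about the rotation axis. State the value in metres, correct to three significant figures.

0.722

Thin ring: I_cm = MR² = (1.51)(0.542)² = 0.44358 kg m²; axis through the centre, so I = 0.44358 kg m².
Thin ring: I_cm = (1/2)MR² = (1/2)(3.1)(0.286)² = 0.12678 kg m²; centre at d = 0.772 m, so I = I_cm + Md² gives I = 0.12678 + (3.1)(0.772)² = 1.9743 kg m².
Solid cylinder: I_cm = (1/2)MR² = (1/2)(0.259)(0.21)² = 0.0057109 kg m²; centre at d = 0.663 m, so I = I_cm + Md² gives I = 0.0057109 + (0.259)(0.663)² = 0.11956 kg m².
Total I = 2.5375 kg m²; total mass M = 4.869 kg.
k = √(I/M) = √(2.5375/4.869) = 0.72191 m.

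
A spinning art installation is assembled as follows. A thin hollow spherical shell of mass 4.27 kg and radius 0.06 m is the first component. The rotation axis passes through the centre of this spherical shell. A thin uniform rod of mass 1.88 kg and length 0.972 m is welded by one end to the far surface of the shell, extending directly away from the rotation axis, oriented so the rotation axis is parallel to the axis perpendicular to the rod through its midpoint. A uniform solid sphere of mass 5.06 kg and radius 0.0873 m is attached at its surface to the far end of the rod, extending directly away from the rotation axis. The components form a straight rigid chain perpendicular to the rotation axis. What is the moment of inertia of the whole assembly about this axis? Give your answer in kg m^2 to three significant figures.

Spherical shell: I_cm = (2/3)MR² = (2/3)(4.27)(0.06)² = 0.010248 kg m^2; axis through the centre, so I = 0.010248 kg m^2.
Thin rod: I_cm = (1/12)ML² = (1/12)(1.88)(0.972)² = 0.14802 kg m^2; centre at d = 0.06 + 0.486 = 0.546 m, so I = I_cm + Md² gives I = 0.14802 + (1.88)(0.546)² = 0.70847 kg m^2.
Solid sphere: I_cm = (2/5)MR² = (2/5)(5.06)(0.0873)² = 0.015425 kg m^2; centre at d = 0.06 + 0.486 + 0.486 + 0.0873 = 1.1193 m, so I = I_cm + Md² gives I = 0.015425 + (5.06)(1.1193)² = 6.3548 kg m^2.
Total I = 0.010248 + 0.70847 + 6.3548 = 7.0735 kg m^2.

7.07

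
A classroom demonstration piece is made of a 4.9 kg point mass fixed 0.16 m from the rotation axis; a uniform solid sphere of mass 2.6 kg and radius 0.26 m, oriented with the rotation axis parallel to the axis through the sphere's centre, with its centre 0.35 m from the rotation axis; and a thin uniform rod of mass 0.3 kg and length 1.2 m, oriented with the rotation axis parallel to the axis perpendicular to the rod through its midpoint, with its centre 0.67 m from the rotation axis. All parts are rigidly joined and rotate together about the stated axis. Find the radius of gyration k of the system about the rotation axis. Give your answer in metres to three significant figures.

Point mass: I_cm = 0; centre at d = 0.16 m, so I = I_cm + Md² gives I = 0 + (4.9)(0.16)² = 0.12544 kg m^2.
Solid sphere: I_cm = (2/5)MR² = (2/5)(2.6)(0.26)² = 0.070304 kg m^2; centre at d = 0.35 m, so I = I_cm + Md² gives I = 0.070304 + (2.6)(0.35)² = 0.3888 kg m^2.
Thin rod: I_cm = (1/12)ML² = (1/12)(0.3)(1.2)² = 0.036 kg m^2; centre at d = 0.67 m, so I = I_cm + Md² gives I = 0.036 + (0.3)(0.67)² = 0.17067 kg m^2.
Total I = 0.68491 kg m^2; total mass M = 7.8 kg.
k = √(I/M) = √(0.68491/7.8) = 0.29633 m.

0.296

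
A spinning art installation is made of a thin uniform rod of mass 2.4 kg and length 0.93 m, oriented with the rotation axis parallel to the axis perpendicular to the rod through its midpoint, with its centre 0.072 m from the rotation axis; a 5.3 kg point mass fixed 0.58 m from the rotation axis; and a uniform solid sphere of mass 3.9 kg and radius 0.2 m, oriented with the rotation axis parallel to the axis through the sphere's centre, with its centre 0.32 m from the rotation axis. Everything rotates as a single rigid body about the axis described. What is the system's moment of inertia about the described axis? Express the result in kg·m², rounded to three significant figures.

2.43

Thin rod: I_cm = (1/12)ML² = (1/12)(2.4)(0.93)² = 0.17298 kg·m²; centre at d = 0.072 m, so the parallel axis theorem gives I = 0.17298 + (2.4)(0.072)² = 0.18542 kg·m².
Point mass: I_cm = 0; centre at d = 0.58 m, so the parallel axis theorem gives I = 0 + (5.3)(0.58)² = 1.7829 kg·m².
Solid sphere: I_cm = (2/5)MR² = (2/5)(3.9)(0.2)² = 0.0624 kg·m²; centre at d = 0.32 m, so the parallel axis theorem gives I = 0.0624 + (3.9)(0.32)² = 0.46176 kg·m².
Total I = 0.18542 + 1.7829 + 0.46176 = 2.4301 kg·m².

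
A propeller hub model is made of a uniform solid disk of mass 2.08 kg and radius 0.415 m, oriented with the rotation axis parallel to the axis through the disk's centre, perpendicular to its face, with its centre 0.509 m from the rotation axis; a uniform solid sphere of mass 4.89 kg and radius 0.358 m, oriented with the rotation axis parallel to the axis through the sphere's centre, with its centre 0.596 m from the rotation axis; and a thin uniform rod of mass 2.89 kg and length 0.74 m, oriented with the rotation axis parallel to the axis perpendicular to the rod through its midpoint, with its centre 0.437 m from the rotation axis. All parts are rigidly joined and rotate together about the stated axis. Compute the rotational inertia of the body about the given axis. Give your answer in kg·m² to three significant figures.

3.39

Solid disk: I_cm = (1/2)MR² = (1/2)(2.08)(0.415)² = 0.17911 kg·m²; centre at d = 0.509 m, so I = I_cm + Md² gives I = 0.17911 + (2.08)(0.509)² = 0.718 kg·m².
Solid sphere: I_cm = (2/5)MR² = (2/5)(4.89)(0.358)² = 0.25069 kg·m²; centre at d = 0.596 m, so I = I_cm + Md² gives I = 0.25069 + (4.89)(0.596)² = 1.9877 kg·m².
Thin rod: I_cm = (1/12)ML² = (1/12)(2.89)(0.74)² = 0.13188 kg·m²; centre at d = 0.437 m, so I = I_cm + Md² gives I = 0.13188 + (2.89)(0.437)² = 0.68378 kg·m².
Total I = 0.718 + 1.9877 + 0.68378 = 3.3895 kg·m².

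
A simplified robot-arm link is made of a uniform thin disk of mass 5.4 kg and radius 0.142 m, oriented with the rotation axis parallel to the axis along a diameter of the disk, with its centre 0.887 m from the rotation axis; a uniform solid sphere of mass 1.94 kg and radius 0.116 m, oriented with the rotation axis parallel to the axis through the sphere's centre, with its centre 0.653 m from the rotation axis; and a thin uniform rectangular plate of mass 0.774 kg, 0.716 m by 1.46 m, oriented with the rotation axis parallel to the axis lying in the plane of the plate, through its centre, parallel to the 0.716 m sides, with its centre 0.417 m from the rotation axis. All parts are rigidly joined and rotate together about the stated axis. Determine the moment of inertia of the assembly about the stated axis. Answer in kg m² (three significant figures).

Thin disk: I_cm = (1/4)MR² = (1/4)(5.4)(0.142)² = 0.027221 kg m²; centre at d = 0.887 m, so I = I_cm + Md² gives I = 0.027221 + (5.4)(0.887)² = 4.2758 kg m².
Solid sphere: I_cm = (2/5)MR² = (2/5)(1.94)(0.116)² = 0.010442 kg m²; centre at d = 0.653 m, so I = I_cm + Md² gives I = 0.010442 + (1.94)(0.653)² = 0.83768 kg m².
Rectangular plate: I_cm = (1/12)Mb² = (1/12)(0.774)(1.46)² = 0.13749 kg m²; centre at d = 0.417 m, so I = I_cm + Md² gives I = 0.13749 + (0.774)(0.417)² = 0.27208 kg m².
Total I = 4.2758 + 0.83768 + 0.27208 = 5.3855 kg m².

5.39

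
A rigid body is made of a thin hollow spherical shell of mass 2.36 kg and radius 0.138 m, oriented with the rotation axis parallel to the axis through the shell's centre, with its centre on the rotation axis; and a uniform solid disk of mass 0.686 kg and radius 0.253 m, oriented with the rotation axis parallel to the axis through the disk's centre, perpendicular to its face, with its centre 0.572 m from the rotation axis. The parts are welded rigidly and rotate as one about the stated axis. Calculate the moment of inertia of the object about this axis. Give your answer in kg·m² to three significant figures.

Spherical shell: I_cm = (2/3)MR² = (2/3)(2.36)(0.138)² = 0.029963 kg·m²; axis through the centre, so I = 0.029963 kg·m².
Solid disk: I_cm = (1/2)MR² = (1/2)(0.686)(0.253)² = 0.021955 kg·m²; centre at d = 0.572 m, so the parallel axis theorem gives I = 0.021955 + (0.686)(0.572)² = 0.2464 kg·m².
Total I = 0.029963 + 0.2464 = 0.27637 kg·m².

0.276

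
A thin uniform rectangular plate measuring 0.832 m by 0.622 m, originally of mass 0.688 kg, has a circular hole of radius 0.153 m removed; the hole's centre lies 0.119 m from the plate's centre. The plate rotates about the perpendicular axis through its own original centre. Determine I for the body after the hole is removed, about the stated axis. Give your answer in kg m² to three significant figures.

Unpierced body about its centre: I₀ = (1/12)M(a²+b²) = (1/12)(0.688)[(0.832)² + (0.622)²] = 0.061869 kg m².
The removed disk has mass m = M·πr²/(ab) = (0.688)·π(0.153)²/(0.832·0.622) = 0.09777 kg (same uniform areal density).
Its moment of inertia about the rotation axis (parallel-axis theorem): I_hole = (1/2)mr² + md² = (1/2)(0.09777)(0.153)² + (0.09777)(0.119)² = 0.0025289 kg m².
Treating the hole as negative mass, I = I₀ − I_hole = 0.061869 − 0.0025289 = 0.05934 kg m².

0.0593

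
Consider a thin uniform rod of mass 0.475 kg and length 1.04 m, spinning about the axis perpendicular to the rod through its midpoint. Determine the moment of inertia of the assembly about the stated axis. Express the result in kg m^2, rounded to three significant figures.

0.0428

I_cm = (1/12)ML² = (1/12)(0.475)(1.04)² = 0.042813 kg m^2; axis through the centre, so I = 0.042813 kg m^2.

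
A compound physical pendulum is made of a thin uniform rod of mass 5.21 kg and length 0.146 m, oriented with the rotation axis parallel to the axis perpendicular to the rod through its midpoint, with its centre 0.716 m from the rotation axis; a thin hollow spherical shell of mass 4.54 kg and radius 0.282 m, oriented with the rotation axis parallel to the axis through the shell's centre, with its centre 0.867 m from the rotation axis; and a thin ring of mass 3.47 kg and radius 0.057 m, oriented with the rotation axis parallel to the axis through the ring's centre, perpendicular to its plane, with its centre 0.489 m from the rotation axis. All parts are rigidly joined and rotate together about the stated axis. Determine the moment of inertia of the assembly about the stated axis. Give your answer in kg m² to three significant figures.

7.17

Thin rod: I_cm = (1/12)ML² = (1/12)(5.21)(0.146)² = 0.0092547 kg m²; centre at d = 0.716 m, so the parallel axis theorem gives I = 0.0092547 + (5.21)(0.716)² = 2.6802 kg m².
Spherical shell: I_cm = (2/3)MR² = (2/3)(4.54)(0.282)² = 0.24069 kg m²; centre at d = 0.867 m, so the parallel axis theorem gives I = 0.24069 + (4.54)(0.867)² = 3.6534 kg m².
Thin ring: I_cm = MR² = (3.47)(0.057)² = 0.011274 kg m²; centre at d = 0.489 m, so the parallel axis theorem gives I = 0.011274 + (3.47)(0.489)² = 0.84102 kg m².
Total I = 2.6802 + 3.6534 + 0.84102 = 7.1746 kg m².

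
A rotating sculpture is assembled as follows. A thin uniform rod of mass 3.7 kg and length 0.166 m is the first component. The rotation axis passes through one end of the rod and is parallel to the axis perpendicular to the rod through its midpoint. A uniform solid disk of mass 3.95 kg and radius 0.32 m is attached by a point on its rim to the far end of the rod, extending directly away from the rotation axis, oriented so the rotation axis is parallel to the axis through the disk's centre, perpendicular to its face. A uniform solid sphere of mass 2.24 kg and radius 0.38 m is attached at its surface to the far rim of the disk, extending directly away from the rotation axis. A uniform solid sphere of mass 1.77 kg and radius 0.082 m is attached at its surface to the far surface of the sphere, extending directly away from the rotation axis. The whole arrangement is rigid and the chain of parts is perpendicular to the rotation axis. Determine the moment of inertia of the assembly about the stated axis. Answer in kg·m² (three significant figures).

9.26

Thin rod: I_cm = (1/12)ML² = (1/12)(3.7)(0.166)² = 0.0084964 kg·m²; centre at d = 0.083 m, so the parallel axis theorem gives I = 0.0084964 + (3.7)(0.083)² = 0.033986 kg·m².
Solid disk: I_cm = (1/2)MR² = (1/2)(3.95)(0.32)² = 0.20224 kg·m²; centre at d = 0.083 + 0.083 + 0.32 = 0.486 m, so the parallel axis theorem gives I = 0.20224 + (3.95)(0.486)² = 1.1352 kg·m².
Solid sphere: I_cm = (2/5)MR² = (2/5)(2.24)(0.38)² = 0.12938 kg·m²; centre at d = 0.083 + 0.083 + 0.32 + 0.32 + 0.38 = 1.186 m, so the parallel axis theorem gives I = 0.12938 + (2.24)(1.186)² = 3.2802 kg·m².
Solid sphere: I_cm = (2/5)MR² = (2/5)(1.77)(0.082)² = 0.0047606 kg·m²; centre at d = 0.083 + 0.083 + 0.32 + 0.32 + 0.38 + 0.38 + 0.082 = 1.648 m, so the parallel axis theorem gives I = 0.0047606 + (1.77)(1.648)² = 4.8119 kg·m².
Total I = 0.033986 + 1.1352 + 3.2802 + 4.8119 = 9.2613 kg·m².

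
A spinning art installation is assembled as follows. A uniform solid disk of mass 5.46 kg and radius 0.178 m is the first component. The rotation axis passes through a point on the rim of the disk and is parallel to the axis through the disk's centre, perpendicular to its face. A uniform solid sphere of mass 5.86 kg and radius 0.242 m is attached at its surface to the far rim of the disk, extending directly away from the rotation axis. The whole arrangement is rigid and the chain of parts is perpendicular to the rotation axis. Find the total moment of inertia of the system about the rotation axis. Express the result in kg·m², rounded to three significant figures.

Solid disk: I_cm = (1/2)MR² = (1/2)(5.46)(0.178)² = 0.086497 kg·m²; centre at d = 0.178 m, so the parallel axis theorem gives I = 0.086497 + (5.46)(0.178)² = 0.25949 kg·m².
Solid sphere: I_cm = (2/5)MR² = (2/5)(5.86)(0.242)² = 0.13727 kg·m²; centre at d = 0.178 + 0.178 + 0.242 = 0.598 m, so the parallel axis theorem gives I = 0.13727 + (5.86)(0.598)² = 2.2328 kg·m².
Total I = 0.25949 + 2.2328 = 2.4923 kg·m².

2.49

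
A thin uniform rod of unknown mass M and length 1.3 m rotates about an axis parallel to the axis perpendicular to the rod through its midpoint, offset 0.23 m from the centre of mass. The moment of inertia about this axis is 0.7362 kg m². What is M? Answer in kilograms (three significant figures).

3.80

I = I_cm + Md² = (1/12)ML² + Md² = M·[0.0833333·(1.3)² + (0.23)²] = M·0.19373.
So M = 0.7362 / 0.19373 = 3.8001 kg.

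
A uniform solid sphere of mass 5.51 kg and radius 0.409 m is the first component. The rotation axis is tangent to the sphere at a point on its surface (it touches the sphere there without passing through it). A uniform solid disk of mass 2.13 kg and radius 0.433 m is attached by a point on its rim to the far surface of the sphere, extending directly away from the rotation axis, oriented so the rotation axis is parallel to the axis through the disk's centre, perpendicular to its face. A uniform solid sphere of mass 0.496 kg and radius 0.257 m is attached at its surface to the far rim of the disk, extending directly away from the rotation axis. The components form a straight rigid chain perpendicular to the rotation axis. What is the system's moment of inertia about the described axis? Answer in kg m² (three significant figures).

6.71

Solid sphere: I_cm = (2/5)MR² = (2/5)(5.51)(0.409)² = 0.36869 kg m²; centre at d = 0.409 m, so I = I_cm + Md² gives I = 0.36869 + (5.51)(0.409)² = 1.2904 kg m².
Solid disk: I_cm = (1/2)MR² = (1/2)(2.13)(0.433)² = 0.19968 kg m²; centre at d = 0.409 + 0.409 + 0.433 = 1.251 m, so I = I_cm + Md² gives I = 0.19968 + (2.13)(1.251)² = 3.5331 kg m².
Solid sphere: I_cm = (2/5)MR² = (2/5)(0.496)(0.257)² = 0.013104 kg m²; centre at d = 0.409 + 0.409 + 0.433 + 0.433 + 0.257 = 1.941 m, so I = I_cm + Md² gives I = 0.013104 + (0.496)(1.941)² = 1.8818 kg m².
Total I = 1.2904 + 3.5331 + 1.8818 = 6.7053 kg m².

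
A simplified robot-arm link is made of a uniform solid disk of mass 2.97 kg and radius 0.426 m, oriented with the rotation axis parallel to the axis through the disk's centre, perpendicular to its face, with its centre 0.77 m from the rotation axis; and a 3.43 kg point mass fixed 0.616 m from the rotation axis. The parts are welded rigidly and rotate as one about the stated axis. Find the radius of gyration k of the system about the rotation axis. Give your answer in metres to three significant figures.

Solid disk: I_cm = (1/2)MR² = (1/2)(2.97)(0.426)² = 0.26949 kg m²; centre at d = 0.77 m, so I = I_cm + Md² gives I = 0.26949 + (2.97)(0.77)² = 2.0304 kg m².
Point mass: I_cm = 0; centre at d = 0.616 m, so I = I_cm + Md² gives I = 0 + (3.43)(0.616)² = 1.3015 kg m².
Total I = 3.3319 kg m²; total mass M = 6.4 kg.
k = √(I/M) = √(3.3319/6.4) = 0.72154 m.

0.722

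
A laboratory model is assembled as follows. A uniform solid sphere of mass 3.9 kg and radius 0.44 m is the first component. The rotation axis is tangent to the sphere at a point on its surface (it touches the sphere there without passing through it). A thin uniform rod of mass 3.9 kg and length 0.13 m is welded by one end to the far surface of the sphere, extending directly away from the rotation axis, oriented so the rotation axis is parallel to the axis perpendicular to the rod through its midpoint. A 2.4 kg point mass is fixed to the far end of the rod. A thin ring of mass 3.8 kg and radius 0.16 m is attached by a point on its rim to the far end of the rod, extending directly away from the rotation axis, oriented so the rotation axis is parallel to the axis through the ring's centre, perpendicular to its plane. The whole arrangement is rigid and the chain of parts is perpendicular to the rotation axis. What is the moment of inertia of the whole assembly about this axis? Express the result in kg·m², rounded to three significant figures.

Solid sphere: I_cm = (2/5)MR² = (2/5)(3.9)(0.44)² = 0.30202 kg·m²; centre at d = 0.44 m, so I = I_cm + Md² gives I = 0.30202 + (3.9)(0.44)² = 1.0571 kg·m².
Thin rod: I_cm = (1/12)ML² = (1/12)(3.9)(0.13)² = 0.0054925 kg·m²; centre at d = 0.44 + 0.44 + 0.065 = 0.945 m, so I = I_cm + Md² gives I = 0.0054925 + (3.9)(0.945)² = 3.4883 kg·m².
Point mass: I_cm = 0; centre at d = 0.44 + 0.44 + 0.065 + 0.065 = 1.01 m, so I = I_cm + Md² gives I = 0 + (2.4)(1.01)² = 2.4482 kg·m².
Thin ring: I_cm = MR² = (3.8)(0.16)² = 0.09728 kg·m²; centre at d = 0.44 + 0.44 + 0.065 + 0.065 + 0.16 = 1.17 m, so I = I_cm + Md² gives I = 0.09728 + (3.8)(1.17)² = 5.2991 kg·m².
Total I = 1.0571 + 3.4883 + 2.4482 + 5.2991 = 12.293 kg·m².

12.3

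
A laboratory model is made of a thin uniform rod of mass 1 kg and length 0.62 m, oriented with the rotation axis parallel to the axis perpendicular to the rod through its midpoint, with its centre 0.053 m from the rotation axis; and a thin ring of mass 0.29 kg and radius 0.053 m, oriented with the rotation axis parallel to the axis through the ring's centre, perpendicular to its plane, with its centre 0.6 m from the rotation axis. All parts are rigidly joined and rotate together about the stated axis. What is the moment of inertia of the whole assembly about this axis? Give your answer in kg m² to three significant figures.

Thin rod: I_cm = (1/12)ML² = (1/12)(1)(0.62)² = 0.032033 kg m²; centre at d = 0.053 m, so I = I_cm + Md² gives I = 0.032033 + (1)(0.053)² = 0.034842 kg m².
Thin ring: I_cm = MR² = (0.29)(0.053)² = 0.00081461 kg m²; centre at d = 0.6 m, so I = I_cm + Md² gives I = 0.00081461 + (0.29)(0.6)² = 0.10521 kg m².
Total I = 0.034842 + 0.10521 = 0.14006 kg m².

0.140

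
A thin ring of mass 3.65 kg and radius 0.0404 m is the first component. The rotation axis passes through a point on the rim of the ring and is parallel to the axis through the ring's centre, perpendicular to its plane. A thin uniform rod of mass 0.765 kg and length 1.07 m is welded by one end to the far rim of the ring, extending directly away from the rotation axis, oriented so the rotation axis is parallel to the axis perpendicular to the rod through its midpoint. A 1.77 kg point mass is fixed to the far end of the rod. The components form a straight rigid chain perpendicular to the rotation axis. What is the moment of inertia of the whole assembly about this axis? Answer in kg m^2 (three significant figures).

2.72

Thin ring: I_cm = MR² = (3.65)(0.0404)² = 0.0059574 kg m^2; centre at d = 0.0404 m, so the parallel axis theorem gives I = 0.0059574 + (3.65)(0.0404)² = 0.011915 kg m^2.
Thin rod: I_cm = (1/12)ML² = (1/12)(0.765)(1.07)² = 0.072987 kg m^2; centre at d = 0.0404 + 0.0404 + 0.535 = 0.6158 m, so the parallel axis theorem gives I = 0.072987 + (0.765)(0.6158)² = 0.36308 kg m^2.
Point mass: I_cm = 0; centre at d = 0.0404 + 0.0404 + 0.535 + 0.535 = 1.1508 m, so the parallel axis theorem gives I = 0 + (1.77)(1.1508)² = 2.3441 kg m^2.
Total I = 0.011915 + 0.36308 + 2.3441 = 2.7191 kg m^2.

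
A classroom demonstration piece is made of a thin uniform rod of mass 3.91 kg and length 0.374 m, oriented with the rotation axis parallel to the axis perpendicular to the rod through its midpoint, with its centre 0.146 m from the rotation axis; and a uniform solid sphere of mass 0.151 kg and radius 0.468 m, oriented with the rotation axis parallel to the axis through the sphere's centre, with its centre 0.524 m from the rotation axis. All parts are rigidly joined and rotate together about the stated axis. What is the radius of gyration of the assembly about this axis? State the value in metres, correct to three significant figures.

0.213

Thin rod: I_cm = (1/12)ML² = (1/12)(3.91)(0.374)² = 0.045576 kg m²; centre at d = 0.146 m, so I = I_cm + Md² gives I = 0.045576 + (3.91)(0.146)² = 0.12892 kg m².
Solid sphere: I_cm = (2/5)MR² = (2/5)(0.151)(0.468)² = 0.013229 kg m²; centre at d = 0.524 m, so I = I_cm + Md² gives I = 0.013229 + (0.151)(0.524)² = 0.05469 kg m².
Total I = 0.18361 kg m²; total mass M = 4.061 kg.
k = √(I/M) = √(0.18361/4.061) = 0.21263 m.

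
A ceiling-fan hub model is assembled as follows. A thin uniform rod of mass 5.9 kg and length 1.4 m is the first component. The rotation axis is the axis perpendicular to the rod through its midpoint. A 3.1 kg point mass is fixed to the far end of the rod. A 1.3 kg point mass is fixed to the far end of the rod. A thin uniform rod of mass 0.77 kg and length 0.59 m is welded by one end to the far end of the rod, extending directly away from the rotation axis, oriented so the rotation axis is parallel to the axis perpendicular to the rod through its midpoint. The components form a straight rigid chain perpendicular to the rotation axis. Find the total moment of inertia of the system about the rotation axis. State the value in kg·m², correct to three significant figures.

3.90

Thin rod: I_cm = (1/12)ML² = (1/12)(5.9)(1.4)² = 0.96367 kg·m²; axis through the centre, so I = 0.96367 kg·m².
Point mass: I_cm = 0; centre at d = 0.7 m, so the parallel axis theorem gives I = 0 + (3.1)(0.7)² = 1.519 kg·m².
Point mass: I_cm = 0; centre at d = 0.7 m, so the parallel axis theorem gives I = 0 + (1.3)(0.7)² = 0.637 kg·m².
Thin rod: I_cm = (1/12)ML² = (1/12)(0.77)(0.59)² = 0.022336 kg·m²; centre at d = 0.7 + 0.295 = 0.995 m, so the parallel axis theorem gives I = 0.022336 + (0.77)(0.995)² = 0.78466 kg·m².
Total I = 0.96367 + 1.519 + 0.637 + 0.78466 = 3.9043 kg·m².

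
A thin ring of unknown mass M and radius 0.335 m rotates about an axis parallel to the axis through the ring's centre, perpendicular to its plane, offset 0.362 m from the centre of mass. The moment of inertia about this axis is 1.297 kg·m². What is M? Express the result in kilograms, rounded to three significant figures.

I = I_cm + Md² = MR² + Md² = M·[1·(0.335)² + (0.362)²] = M·0.24327.
So M = 1.297 / 0.24327 = 5.3315 kg.

5.33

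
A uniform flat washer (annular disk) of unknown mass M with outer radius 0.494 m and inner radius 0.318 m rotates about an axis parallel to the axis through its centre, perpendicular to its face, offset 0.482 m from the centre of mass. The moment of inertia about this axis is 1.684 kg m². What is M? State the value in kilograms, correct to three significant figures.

I = I_cm + Md² = (1/2)M(R²+r²) + Md² = M·[0.5·[(0.494)² + (0.318)²] + (0.482)²] = M·0.4049.
So M = 1.684 / 0.4049 = 4.159 kg.

4.16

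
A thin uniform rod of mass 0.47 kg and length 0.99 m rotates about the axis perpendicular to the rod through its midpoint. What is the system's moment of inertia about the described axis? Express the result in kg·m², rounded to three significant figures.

0.0384

I_cm = (1/12)ML² = (1/12)(0.47)(0.99)² = 0.038387 kg·m²; axis through the centre, so I = 0.038387 kg·m².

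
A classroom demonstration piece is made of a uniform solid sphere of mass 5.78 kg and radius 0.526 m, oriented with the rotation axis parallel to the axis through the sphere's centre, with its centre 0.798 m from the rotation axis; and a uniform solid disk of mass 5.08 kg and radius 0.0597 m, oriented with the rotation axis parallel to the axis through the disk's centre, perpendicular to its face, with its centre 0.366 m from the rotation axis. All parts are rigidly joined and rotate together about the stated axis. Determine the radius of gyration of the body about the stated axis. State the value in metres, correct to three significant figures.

Solid sphere: I_cm = (2/5)MR² = (2/5)(5.78)(0.526)² = 0.63967 kg·m²; centre at d = 0.798 m, so the parallel axis theorem gives I = 0.63967 + (5.78)(0.798)² = 4.3204 kg·m².
Solid disk: I_cm = (1/2)MR² = (1/2)(5.08)(0.0597)² = 0.0090528 kg·m²; centre at d = 0.366 m, so the parallel axis theorem gives I = 0.0090528 + (5.08)(0.366)² = 0.68955 kg·m².
Total I = 5.01 kg·m²; total mass M = 10.86 kg.
k = √(I/M) = √(5.01/10.86) = 0.67921 m.

0.679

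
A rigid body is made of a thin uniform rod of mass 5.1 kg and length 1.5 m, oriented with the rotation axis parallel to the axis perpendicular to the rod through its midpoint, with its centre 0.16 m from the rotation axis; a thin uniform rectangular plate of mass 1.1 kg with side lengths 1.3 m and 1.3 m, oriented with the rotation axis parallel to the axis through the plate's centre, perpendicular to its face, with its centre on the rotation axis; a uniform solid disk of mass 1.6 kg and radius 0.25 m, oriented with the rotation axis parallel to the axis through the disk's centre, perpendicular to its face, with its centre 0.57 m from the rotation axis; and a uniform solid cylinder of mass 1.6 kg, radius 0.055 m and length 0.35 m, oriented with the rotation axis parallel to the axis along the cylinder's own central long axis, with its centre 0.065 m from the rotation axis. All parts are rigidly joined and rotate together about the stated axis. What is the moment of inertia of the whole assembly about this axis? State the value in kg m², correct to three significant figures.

Thin rod: I_cm = (1/12)ML² = (1/12)(5.1)(1.5)² = 0.95625 kg m²; centre at d = 0.16 m, so I = I_cm + Md² gives I = 0.95625 + (5.1)(0.16)² = 1.0868 kg m².
Rectangular plate: I_cm = (1/12)M(a²+b²) = (1/12)(1.1)[(1.3)² + (1.3)²] = 0.30983 kg m²; axis through the centre, so I = 0.30983 kg m².
Solid disk: I_cm = (1/2)MR² = (1/2)(1.6)(0.25)² = 0.05 kg m²; centre at d = 0.57 m, so I = I_cm + Md² gives I = 0.05 + (1.6)(0.57)² = 0.56984 kg m².
Solid cylinder: I_cm = (1/2)MR² = (1/2)(1.6)(0.055)² = 0.00242 kg m²; centre at d = 0.065 m, so I = I_cm + Md² gives I = 0.00242 + (1.6)(0.065)² = 0.00918 kg m².
Total I = 1.0868 + 0.30983 + 0.56984 + 0.00918 = 1.9757 kg m².

1.98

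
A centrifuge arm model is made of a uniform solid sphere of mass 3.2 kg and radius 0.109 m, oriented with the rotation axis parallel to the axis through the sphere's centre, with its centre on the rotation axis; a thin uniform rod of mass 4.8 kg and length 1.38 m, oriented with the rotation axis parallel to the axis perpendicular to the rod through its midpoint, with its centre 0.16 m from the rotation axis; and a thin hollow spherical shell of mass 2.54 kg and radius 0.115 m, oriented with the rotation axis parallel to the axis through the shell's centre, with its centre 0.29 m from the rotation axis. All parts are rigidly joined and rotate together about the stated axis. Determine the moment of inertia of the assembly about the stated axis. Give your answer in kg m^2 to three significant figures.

1.14

Solid sphere: I_cm = (2/5)MR² = (2/5)(3.2)(0.109)² = 0.015208 kg m^2; axis through the centre, so I = 0.015208 kg m^2.
Thin rod: I_cm = (1/12)ML² = (1/12)(4.8)(1.38)² = 0.76176 kg m^2; centre at d = 0.16 m, so I = I_cm + Md² gives I = 0.76176 + (4.8)(0.16)² = 0.88464 kg m^2.
Spherical shell: I_cm = (2/3)MR² = (2/3)(2.54)(0.115)² = 0.022394 kg m^2; centre at d = 0.29 m, so I = I_cm + Md² gives I = 0.022394 + (2.54)(0.29)² = 0.23601 kg m^2.
Total I = 0.015208 + 0.88464 + 0.23601 = 1.1359 kg m^2.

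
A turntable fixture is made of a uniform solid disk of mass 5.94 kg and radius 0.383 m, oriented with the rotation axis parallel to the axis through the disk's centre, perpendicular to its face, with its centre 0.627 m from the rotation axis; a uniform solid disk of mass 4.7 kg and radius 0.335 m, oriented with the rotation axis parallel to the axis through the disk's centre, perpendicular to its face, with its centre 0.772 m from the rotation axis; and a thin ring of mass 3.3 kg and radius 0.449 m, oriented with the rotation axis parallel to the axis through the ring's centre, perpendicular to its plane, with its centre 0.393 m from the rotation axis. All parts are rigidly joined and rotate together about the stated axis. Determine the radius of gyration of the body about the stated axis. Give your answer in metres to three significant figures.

0.709

Solid disk: I_cm = (1/2)MR² = (1/2)(5.94)(0.383)² = 0.43567 kg·m²; centre at d = 0.627 m, so I = I_cm + Md² gives I = 0.43567 + (5.94)(0.627)² = 2.7709 kg·m².
Solid disk: I_cm = (1/2)MR² = (1/2)(4.7)(0.335)² = 0.26373 kg·m²; centre at d = 0.772 m, so I = I_cm + Md² gives I = 0.26373 + (4.7)(0.772)² = 3.0649 kg·m².
Thin ring: I_cm = MR² = (3.3)(0.449)² = 0.66528 kg·m²; centre at d = 0.393 m, so I = I_cm + Md² gives I = 0.66528 + (3.3)(0.393)² = 1.175 kg·m².
Total I = 7.0107 kg·m²; total mass M = 13.94 kg.
k = √(I/M) = √(7.0107/13.94) = 0.70917 m.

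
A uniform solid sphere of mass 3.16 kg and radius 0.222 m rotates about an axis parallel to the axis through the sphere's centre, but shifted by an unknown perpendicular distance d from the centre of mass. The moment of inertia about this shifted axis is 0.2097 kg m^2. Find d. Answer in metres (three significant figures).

About the centre-of-mass axis, I_cm = (2/5)MR² = (2/5)(3.16)(0.222)² = 0.062295 kg m^2.
Parallel axis theorem: I = I_cm + Md², so Md² = 0.2097 − 0.062295 = 0.14741 kg m^2.
d = √(0.14741 / 3.16) = 0.21598 m.

0.216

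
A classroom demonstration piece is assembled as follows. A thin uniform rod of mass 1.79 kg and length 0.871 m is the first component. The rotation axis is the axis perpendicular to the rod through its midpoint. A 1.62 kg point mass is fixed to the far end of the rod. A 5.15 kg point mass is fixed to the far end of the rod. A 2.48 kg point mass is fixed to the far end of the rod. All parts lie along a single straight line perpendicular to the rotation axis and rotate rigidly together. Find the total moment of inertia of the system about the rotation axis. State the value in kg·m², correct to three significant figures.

Thin rod: I_cm = (1/12)ML² = (1/12)(1.79)(0.871)² = 0.11316 kg·m²; axis through the centre, so I = 0.11316 kg·m².
Point mass: I_cm = 0; centre at d = 0.4355 m, so the parallel axis theorem gives I = 0 + (1.62)(0.4355)² = 0.30725 kg·m².
Point mass: I_cm = 0; centre at d = 0.4355 m, so the parallel axis theorem gives I = 0 + (5.15)(0.4355)² = 0.97675 kg·m².
Point mass: I_cm = 0; centre at d = 0.4355 m, so the parallel axis theorem gives I = 0 + (2.48)(0.4355)² = 0.47036 kg·m².
Total I = 0.11316 + 0.30725 + 0.97675 + 0.47036 = 1.8675 kg·m².

1.87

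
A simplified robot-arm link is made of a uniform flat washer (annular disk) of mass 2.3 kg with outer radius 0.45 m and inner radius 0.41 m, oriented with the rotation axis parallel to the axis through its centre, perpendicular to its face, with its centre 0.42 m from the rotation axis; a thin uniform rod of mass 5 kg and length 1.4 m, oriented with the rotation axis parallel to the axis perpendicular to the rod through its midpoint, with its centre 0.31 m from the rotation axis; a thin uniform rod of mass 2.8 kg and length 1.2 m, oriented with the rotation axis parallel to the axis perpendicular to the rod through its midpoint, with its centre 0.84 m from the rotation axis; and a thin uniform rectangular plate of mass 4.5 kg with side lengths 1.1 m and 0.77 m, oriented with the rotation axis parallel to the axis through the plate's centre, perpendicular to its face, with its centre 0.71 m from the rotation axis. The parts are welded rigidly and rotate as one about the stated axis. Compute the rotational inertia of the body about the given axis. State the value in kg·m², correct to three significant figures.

Annular disk: I_cm = (1/2)M(R²+r²) = (1/2)(2.3)[(0.45)² + (0.41)²] = 0.42619 kg·m²; centre at d = 0.42 m, so I = I_cm + Md² gives I = 0.42619 + (2.3)(0.42)² = 0.83191 kg·m².
Thin rod: I_cm = (1/12)ML² = (1/12)(5)(1.4)² = 0.81667 kg·m²; centre at d = 0.31 m, so I = I_cm + Md² gives I = 0.81667 + (5)(0.31)² = 1.2972 kg·m².
Thin rod: I_cm = (1/12)ML² = (1/12)(2.8)(1.2)² = 0.336 kg·m²; centre at d = 0.84 m, so I = I_cm + Md² gives I = 0.336 + (2.8)(0.84)² = 2.3117 kg·m².
Rectangular plate: I_cm = (1/12)M(a²+b²) = (1/12)(4.5)[(1.1)² + (0.77)²] = 0.67609 kg·m²; centre at d = 0.71 m, so I = I_cm + Md² gives I = 0.67609 + (4.5)(0.71)² = 2.9445 kg·m².
Total I = 0.83191 + 1.2972 + 2.3117 + 2.9445 = 7.3853 kg·m².

7.39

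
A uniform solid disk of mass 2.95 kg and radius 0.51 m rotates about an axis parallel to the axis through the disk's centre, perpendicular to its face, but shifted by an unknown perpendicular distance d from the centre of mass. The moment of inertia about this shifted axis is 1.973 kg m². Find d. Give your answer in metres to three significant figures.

About the centre-of-mass axis, I_cm = (1/2)MR² = (1/2)(2.95)(0.51)² = 0.38365 kg m².
Parallel axis theorem: I = I_cm + Md², so Md² = 1.973 − 0.38365 = 1.5894 kg m².
d = √(1.5894 / 2.95) = 0.73401 m.

0.734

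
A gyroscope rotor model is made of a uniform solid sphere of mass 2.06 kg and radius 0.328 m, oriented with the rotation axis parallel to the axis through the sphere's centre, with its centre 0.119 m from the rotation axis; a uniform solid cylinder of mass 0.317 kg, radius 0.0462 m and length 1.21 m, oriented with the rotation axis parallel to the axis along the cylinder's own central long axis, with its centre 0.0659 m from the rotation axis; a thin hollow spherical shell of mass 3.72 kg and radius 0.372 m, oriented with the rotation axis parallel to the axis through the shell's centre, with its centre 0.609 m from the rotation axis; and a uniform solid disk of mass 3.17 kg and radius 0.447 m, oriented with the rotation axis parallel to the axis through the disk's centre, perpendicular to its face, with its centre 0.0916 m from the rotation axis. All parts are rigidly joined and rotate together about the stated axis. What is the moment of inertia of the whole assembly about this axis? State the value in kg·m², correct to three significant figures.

Solid sphere: I_cm = (2/5)MR² = (2/5)(2.06)(0.328)² = 0.088649 kg·m²; centre at d = 0.119 m, so I = I_cm + Md² gives I = 0.088649 + (2.06)(0.119)² = 0.11782 kg·m².
Solid cylinder: I_cm = (1/2)MR² = (1/2)(0.317)(0.0462)² = 0.00033831 kg·m²; centre at d = 0.0659 m, so I = I_cm + Md² gives I = 0.00033831 + (0.317)(0.0659)² = 0.001715 kg·m².
Spherical shell: I_cm = (2/3)MR² = (2/3)(3.72)(0.372)² = 0.34319 kg·m²; centre at d = 0.609 m, so I = I_cm + Md² gives I = 0.34319 + (3.72)(0.609)² = 1.7229 kg·m².
Solid disk: I_cm = (1/2)MR² = (1/2)(3.17)(0.447)² = 0.3167 kg·m²; centre at d = 0.0916 m, so I = I_cm + Md² gives I = 0.3167 + (3.17)(0.0916)² = 0.3433 kg·m².
Total I = 0.11782 + 0.001715 + 1.7229 + 0.3433 = 2.1857 kg·m².

2.19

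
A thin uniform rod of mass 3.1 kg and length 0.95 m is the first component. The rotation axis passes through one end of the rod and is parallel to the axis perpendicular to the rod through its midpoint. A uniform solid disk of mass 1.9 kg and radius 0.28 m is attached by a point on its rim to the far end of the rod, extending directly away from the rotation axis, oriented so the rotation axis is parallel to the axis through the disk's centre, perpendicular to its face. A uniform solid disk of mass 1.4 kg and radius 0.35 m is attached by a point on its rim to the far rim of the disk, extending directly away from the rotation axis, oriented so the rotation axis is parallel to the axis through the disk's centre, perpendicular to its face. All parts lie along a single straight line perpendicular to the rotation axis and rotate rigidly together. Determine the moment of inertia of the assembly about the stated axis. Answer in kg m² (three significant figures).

Thin rod: I_cm = (1/12)ML² = (1/12)(3.1)(0.95)² = 0.23315 kg m²; centre at d = 0.475 m, so I = I_cm + Md² gives I = 0.23315 + (3.1)(0.475)² = 0.93258 kg m².
Solid disk: I_cm = (1/2)MR² = (1/2)(1.9)(0.28)² = 0.07448 kg m²; centre at d = 0.475 + 0.475 + 0.28 = 1.23 m, so I = I_cm + Md² gives I = 0.07448 + (1.9)(1.23)² = 2.949 kg m².
Solid disk: I_cm = (1/2)MR² = (1/2)(1.4)(0.35)² = 0.08575 kg m²; centre at d = 0.475 + 0.475 + 0.28 + 0.28 + 0.35 = 1.86 m, so I = I_cm + Md² gives I = 0.08575 + (1.4)(1.86)² = 4.9292 kg m².
Total I = 0.93258 + 2.949 + 4.9292 = 8.8108 kg m².

8.81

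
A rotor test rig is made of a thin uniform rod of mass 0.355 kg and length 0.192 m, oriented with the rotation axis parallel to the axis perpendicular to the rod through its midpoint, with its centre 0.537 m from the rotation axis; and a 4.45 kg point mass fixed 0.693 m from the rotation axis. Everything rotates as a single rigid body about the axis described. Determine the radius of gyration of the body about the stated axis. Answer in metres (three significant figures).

0.683

Thin rod: I_cm = (1/12)ML² = (1/12)(0.355)(0.192)² = 0.0010906 kg m^2; centre at d = 0.537 m, so the parallel axis theorem gives I = 0.0010906 + (0.355)(0.537)² = 0.10346 kg m^2.
Point mass: I_cm = 0; centre at d = 0.693 m, so the parallel axis theorem gives I = 0 + (4.45)(0.693)² = 2.1371 kg m^2.
Total I = 2.2406 kg m^2; total mass M = 4.805 kg.
k = √(I/M) = √(2.2406/4.805) = 0.68286 m.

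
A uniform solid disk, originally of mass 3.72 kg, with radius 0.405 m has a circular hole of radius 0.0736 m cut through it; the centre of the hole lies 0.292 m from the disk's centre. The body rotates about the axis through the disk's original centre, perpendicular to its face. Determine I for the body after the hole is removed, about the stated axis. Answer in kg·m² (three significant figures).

Unpierced body about its centre: I₀ = (1/2)MR² = (1/2)(3.72)(0.405)² = 0.30509 kg·m².
The removed disk has mass m = M·(r/R)² = (3.72)(0.0736/0.405)² = 0.12285 kg (same uniform areal density).
Its moment of inertia about the rotation axis (parallel-axis theorem): I_hole = (1/2)mr² + md² = (1/2)(0.12285)(0.0736)² + (0.12285)(0.292)² = 0.010808 kg·m².
Treating the hole as negative mass, I = I₀ − I_hole = 0.30509 − 0.010808 = 0.29428 kg·m².

0.294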